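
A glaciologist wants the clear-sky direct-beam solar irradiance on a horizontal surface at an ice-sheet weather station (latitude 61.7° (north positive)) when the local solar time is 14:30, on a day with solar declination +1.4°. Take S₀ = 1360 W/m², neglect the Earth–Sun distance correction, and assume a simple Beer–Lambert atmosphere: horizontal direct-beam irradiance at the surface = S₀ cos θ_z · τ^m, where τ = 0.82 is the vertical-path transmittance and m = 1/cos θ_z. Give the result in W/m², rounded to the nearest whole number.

328 W/m²

Hour angle H = 15° × (14.5 − 12) = 37.50°.
cos θ_z = sin φ sin δ + cos φ cos δ cos H = (0.8805)(0.0244) + (0.4741)(0.9997)(0.7934) = 0.3975.
Air mass m = 1/cos θ_z = 1/0.3975 = 2.516; τ^m = 0.82^2.516 = 0.6070.
Surface direct beam = 1360 × 0.3975 × 0.6070 = 328.14 W/m².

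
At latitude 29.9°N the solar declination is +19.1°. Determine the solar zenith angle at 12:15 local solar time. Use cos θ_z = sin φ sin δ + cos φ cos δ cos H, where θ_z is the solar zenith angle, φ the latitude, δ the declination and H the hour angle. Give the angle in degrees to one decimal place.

11.3°

Hour angle H = 15° × (12.25 − 12) = 3.75°.
cos θ_z = sin φ sin δ + cos φ cos δ cos H = (0.4985)(0.3272) + (0.8669)(0.9449)(0.9979) = 0.9805.
θ_z = arccos(0.9805) = 11.33°.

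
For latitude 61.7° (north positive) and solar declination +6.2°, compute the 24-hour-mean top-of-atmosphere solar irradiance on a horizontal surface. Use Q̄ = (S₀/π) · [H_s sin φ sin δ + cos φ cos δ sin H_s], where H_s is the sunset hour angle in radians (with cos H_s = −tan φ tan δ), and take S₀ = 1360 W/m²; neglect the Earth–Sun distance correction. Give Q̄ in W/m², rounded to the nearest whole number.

273 W/m²

−tan φ tan δ = −(1.8572)(0.1086) = -0.2017; H_s = arccos(-0.2017) = 101.64°. In radians, H_s = 1.7740.
H_s sin φ sin δ = 1.7740 × 0.8805 × 0.1080 = 0.1687.
cos φ cos δ sin H_s = 0.4741 × 0.9942 × 0.9794 = 0.4616.
Q̄ = (1360/π) × (0.1687 + 0.4616) = 432.90 × 0.6303 = 272.86 W/m².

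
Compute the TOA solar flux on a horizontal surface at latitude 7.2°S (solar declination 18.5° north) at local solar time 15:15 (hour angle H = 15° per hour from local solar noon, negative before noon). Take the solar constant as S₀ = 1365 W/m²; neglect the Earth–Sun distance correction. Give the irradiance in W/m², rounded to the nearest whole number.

Hour angle H = 15° × (15.25 − 12) = 48.75°.
cos θ_z = sin φ sin δ + cos φ cos δ cos H = (-0.1253)(0.3173) + (0.9921)(0.9483)(0.6593) = 0.5805.
Top-of-atmosphere irradiance = S₀ cos θ_z = 1365 × 0.5805 = 792.38 W/m².

792 W/m²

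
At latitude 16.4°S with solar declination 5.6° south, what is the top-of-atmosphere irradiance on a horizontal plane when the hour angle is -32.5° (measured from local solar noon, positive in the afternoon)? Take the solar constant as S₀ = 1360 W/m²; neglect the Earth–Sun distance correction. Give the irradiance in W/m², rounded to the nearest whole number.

cos θ_z = sin(-16.4°) sin(-5.6°) + cos(-16.4°) cos(-5.6°) cos(-32.50°) = 0.0276 + 0.8052 = 0.8328.
Top-of-atmosphere irradiance = S₀ cos θ_z = 1360 × 0.8328 = 1132.61 W/m².

1133 W/m²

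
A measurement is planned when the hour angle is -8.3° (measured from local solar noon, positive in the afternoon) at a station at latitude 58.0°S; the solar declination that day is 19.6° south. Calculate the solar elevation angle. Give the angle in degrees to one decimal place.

With φ = -58.0°, δ = -19.6°, H = -8.30°: sin φ sin δ = 0.2845, cos φ cos δ cos H = 0.4940, so cos θ_z = 0.7785.
θ_z = arccos(0.7785) = 38.88°, so the elevation is 90° − 38.88° = 51.12°.

51.1°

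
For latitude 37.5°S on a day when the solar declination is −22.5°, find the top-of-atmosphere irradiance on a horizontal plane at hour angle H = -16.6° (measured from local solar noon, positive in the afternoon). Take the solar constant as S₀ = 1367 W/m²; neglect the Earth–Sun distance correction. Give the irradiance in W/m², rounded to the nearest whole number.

1279 W/m²

cos θ_z = sin(-37.5°) sin(-22.5°) + cos(-37.5°) cos(-22.5°) cos(-16.60°) = 0.2330 + 0.7024 = 0.9354.
Top-of-atmosphere irradiance = S₀ cos θ_z = 1367 × 0.9354 = 1278.69 W/m².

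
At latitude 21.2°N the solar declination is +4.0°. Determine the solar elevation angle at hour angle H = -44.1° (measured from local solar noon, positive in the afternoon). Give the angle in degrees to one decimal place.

With φ = 21.2°, δ = 4.0°, H = -44.10°: sin φ sin δ = 0.0252, cos φ cos δ cos H = 0.6679, so cos θ_z = 0.6931.
θ_z = arccos(0.6931) = 46.12°, so the elevation is 90° − 46.12° = 43.88°.

43.9°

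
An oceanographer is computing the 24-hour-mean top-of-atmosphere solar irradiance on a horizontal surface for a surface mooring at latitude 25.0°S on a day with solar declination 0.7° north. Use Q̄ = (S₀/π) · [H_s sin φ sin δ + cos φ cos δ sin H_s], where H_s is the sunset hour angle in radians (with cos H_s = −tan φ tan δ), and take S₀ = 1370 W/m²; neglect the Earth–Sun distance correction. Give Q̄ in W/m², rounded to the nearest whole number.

392 W/m²

−tan φ tan δ = −(-0.4663)(0.0122) = 0.0057; H_s = arccos(0.0057) = 89.67°. In radians, H_s = 1.5650.
H_s sin φ sin δ = 1.5650 × -0.4226 × 0.0122 = -0.0081.
cos φ cos δ sin H_s = 0.9063 × 0.9999 × 1.0000 = 0.9062.
Q̄ = (1370/π) × (-0.0081 + 0.9062) = 436.08 × 0.8981 = 391.64 W/m².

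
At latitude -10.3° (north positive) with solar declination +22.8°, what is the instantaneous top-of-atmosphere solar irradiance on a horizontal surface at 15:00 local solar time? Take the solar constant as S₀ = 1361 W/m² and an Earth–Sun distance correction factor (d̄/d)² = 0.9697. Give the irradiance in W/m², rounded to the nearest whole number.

755 W/m²

Hour angle H = 15° × (15 − 12) = 45.00°.
cos θ_z = sin(-10.3°) sin(22.8°) + cos(-10.3°) cos(22.8°) cos(45.00°) = -0.0693 + 0.6414 = 0.5721.
Top-of-atmosphere irradiance = S₀ (d̄/d)² cos θ_z = 1361 × 0.9697 × 0.5721 = 755.04 W/m².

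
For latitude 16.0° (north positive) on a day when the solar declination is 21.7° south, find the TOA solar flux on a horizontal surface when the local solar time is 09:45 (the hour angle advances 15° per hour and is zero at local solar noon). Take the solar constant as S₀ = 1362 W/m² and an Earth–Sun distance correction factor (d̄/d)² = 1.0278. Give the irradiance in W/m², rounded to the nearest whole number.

897 W/m²

Hour angle H = 15° × (9.75 − 12) = -33.75°.
cos θ_z = sin(16.0°) sin(-21.7°) + cos(16.0°) cos(-21.7°) cos(-33.75°) = -0.1019 + 0.7426 = 0.6407.
Top-of-atmosphere irradiance = S₀ (d̄/d)² cos θ_z = 1362 × 1.0278 × 0.6407 = 896.89 W/m².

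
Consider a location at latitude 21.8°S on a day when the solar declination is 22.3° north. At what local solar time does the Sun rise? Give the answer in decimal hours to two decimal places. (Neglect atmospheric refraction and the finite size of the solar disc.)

−tan φ tan δ = −(-0.4000)(0.4101) = 0.1640; H_s = arccos(0.1640) = 80.56°.
Sunrise is at 12 − H_s/15 = 12 − 5.371 = 6.629 h local solar time.

6.63 h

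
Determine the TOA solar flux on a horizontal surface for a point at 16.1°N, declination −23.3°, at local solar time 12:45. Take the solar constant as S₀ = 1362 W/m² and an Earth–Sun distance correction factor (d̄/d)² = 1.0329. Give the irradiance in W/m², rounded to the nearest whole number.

1063 W/m²

Hour angle H = 15° × (12.75 − 12) = 11.25°.
cos θ_z = sin φ sin δ + cos φ cos δ cos H = (0.2773)(-0.3955) + (0.9608)(0.9184)(0.9808) = 0.7558.
Top-of-atmosphere irradiance = S₀ (d̄/d)² cos θ_z = 1362 × 1.0329 × 0.7558 = 1063.27 W/m².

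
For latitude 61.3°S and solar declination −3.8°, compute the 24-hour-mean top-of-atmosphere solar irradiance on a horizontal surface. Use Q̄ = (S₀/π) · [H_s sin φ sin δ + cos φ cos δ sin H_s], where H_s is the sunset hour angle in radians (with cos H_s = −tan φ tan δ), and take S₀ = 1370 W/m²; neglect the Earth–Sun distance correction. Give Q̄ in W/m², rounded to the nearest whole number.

250 W/m²

cos H_s = −tan(-61.3°) · tan(-3.8°) = -0.1213, so H_s = arccos(-0.1213) = 96.97°. In radians, H_s = 1.6924.
H_s sin φ sin δ = 1.6924 × -0.8771 × -0.0663 = 0.0984.
cos φ cos δ sin H_s = 0.4802 × 0.9978 × 0.9926 = 0.4756.
Q̄ = (1370/π) × (0.0984 + 0.4756) = 436.08 × 0.5740 = 250.31 W/m².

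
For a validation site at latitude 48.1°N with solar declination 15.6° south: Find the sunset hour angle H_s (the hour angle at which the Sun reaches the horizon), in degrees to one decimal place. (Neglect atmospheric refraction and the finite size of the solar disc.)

cos H_s = −tan(48.1°) · tan(-15.6°) = 0.3112, so H_s = arccos(0.3112) = 71.87°.

71.9°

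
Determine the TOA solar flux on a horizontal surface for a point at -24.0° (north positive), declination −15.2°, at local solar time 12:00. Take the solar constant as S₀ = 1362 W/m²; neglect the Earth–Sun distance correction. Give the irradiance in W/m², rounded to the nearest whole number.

Hour angle H = 15° × (12 − 12) = 0.00°.
With φ = -24.0°, δ = -15.2°, H = 0.00°: sin φ sin δ = 0.1066, cos φ cos δ cos H = 0.8816, so cos θ_z = 0.9882.
Top-of-atmosphere irradiance = S₀ cos θ_z = 1362 × 0.9882 = 1345.93 W/m².

1346 W/m²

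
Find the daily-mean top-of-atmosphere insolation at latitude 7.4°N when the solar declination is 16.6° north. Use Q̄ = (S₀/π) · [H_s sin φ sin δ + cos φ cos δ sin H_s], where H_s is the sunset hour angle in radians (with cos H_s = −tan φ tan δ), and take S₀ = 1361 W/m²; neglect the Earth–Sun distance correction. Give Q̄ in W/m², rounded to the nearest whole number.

437 W/m²

The sunset hour angle satisfies cos H_s = −tan φ tan δ = -0.0387, giving H_s = 92.22°. In radians, H_s = 1.6095.
H_s sin φ sin δ = 1.6095 × 0.1288 × 0.2857 = 0.0592.
cos φ cos δ sin H_s = 0.9917 × 0.9583 × 0.9993 = 0.9497.
Q̄ = (1361/π) × (0.0592 + 0.9497) = 433.22 × 1.0089 = 437.08 W/m².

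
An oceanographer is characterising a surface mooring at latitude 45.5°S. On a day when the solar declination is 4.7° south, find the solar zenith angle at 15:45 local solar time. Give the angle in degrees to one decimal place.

63.5°

Hour angle H = 15° × (15.75 − 12) = 56.25°.
cos θ_z = sin(-45.5°) sin(-4.7°) + cos(-45.5°) cos(-4.7°) cos(56.25°) = 0.0584 + 0.3881 = 0.4465.
θ_z = arccos(0.4465) = 63.48°.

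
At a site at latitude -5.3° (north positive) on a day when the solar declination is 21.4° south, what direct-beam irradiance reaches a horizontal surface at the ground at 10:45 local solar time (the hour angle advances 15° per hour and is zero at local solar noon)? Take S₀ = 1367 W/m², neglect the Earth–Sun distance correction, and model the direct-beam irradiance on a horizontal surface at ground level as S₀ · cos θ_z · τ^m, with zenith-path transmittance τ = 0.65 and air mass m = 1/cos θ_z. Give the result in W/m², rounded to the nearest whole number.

777 W/m²

Hour angle H = 15° × (10.75 − 12) = -18.75°.
cos θ_z = sin φ sin δ + cos φ cos δ cos H = (-0.0924)(-0.3649) + (0.9957)(0.9311)(0.9469) = 0.9116.
Air mass m = 1/cos θ_z = 1/0.9116 = 1.097; τ^m = 0.65^1.097 = 0.6234.
Surface direct beam = 1367 × 0.9116 × 0.6234 = 776.85 W/m².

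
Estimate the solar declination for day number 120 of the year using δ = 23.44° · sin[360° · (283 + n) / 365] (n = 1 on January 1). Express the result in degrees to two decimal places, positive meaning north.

+14.26°

360 × (283 + 120) / 365 = 397.479°; sin(397.479°) = 0.6085.
δ = 23.44 × 0.6085 = 14.263° ≈ +14.26°.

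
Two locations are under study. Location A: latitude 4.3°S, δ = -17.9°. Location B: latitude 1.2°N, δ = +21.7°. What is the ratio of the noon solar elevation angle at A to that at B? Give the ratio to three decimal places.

A: 90° − |-4.3 − (-17.9)| = 76.40°.
B: 90° − |1.2 − (21.7)| = 69.50°.
Ratio A/B = 76.4000 / 69.5000 = 1.0993.

1.099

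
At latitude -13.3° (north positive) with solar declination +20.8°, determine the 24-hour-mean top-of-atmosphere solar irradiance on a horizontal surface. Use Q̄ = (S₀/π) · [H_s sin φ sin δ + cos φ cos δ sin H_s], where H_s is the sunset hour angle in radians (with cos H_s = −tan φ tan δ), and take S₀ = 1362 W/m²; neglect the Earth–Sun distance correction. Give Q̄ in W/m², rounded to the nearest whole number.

−tan φ tan δ = −(-0.2364)(0.3799) = 0.0898; H_s = arccos(0.0898) = 84.85°. In radians, H_s = 1.4809.
H_s sin φ sin δ = 1.4809 × -0.2300 × 0.3551 = -0.1209.
cos φ cos δ sin H_s = 0.9732 × 0.9348 × 0.9960 = 0.9061.
Q̄ = (1362/π) × (-0.1209 + 0.9061) = 433.54 × 0.7852 = 340.42 W/m².

340 W/m²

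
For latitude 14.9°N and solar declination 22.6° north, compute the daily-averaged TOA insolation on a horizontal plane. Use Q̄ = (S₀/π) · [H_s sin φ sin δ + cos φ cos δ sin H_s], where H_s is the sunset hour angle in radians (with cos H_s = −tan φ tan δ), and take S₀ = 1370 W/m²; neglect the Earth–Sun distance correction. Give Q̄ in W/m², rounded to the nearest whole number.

459 W/m²

cos H_s = −tan(14.9°) · tan(22.6°) = -0.1108, so H_s = arccos(-0.1108) = 96.36°. In radians, H_s = 1.6818.
H_s sin φ sin δ = 1.6818 × 0.2571 × 0.3843 = 0.1662.
cos φ cos δ sin H_s = 0.9664 × 0.9232 × 0.9938 = 0.8866.
Q̄ = (1370/π) × (0.1662 + 0.8866) = 436.08 × 1.0528 = 459.11 W/m².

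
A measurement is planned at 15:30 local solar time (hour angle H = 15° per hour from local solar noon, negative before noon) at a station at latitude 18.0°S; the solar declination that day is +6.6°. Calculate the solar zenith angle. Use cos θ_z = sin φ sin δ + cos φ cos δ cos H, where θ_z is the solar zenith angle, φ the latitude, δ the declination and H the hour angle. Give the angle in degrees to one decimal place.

Hour angle H = 15° × (15.5 − 12) = 52.50°.
cos θ_z = sin(-18.0°) sin(6.6°) + cos(-18.0°) cos(6.6°) cos(52.50°) = -0.0355 + 0.5751 = 0.5396.
θ_z = arccos(0.5396) = 57.34°.

57.3°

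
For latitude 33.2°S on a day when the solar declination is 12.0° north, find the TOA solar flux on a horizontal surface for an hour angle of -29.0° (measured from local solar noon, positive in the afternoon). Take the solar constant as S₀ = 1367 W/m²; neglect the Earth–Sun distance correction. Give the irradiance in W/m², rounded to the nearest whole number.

823 W/m²

cos θ_z = sin(-33.2°) sin(12.0°) + cos(-33.2°) cos(12.0°) cos(-29.00°) = -0.1138 + 0.7159 = 0.6021.
Top-of-atmosphere irradiance = S₀ cos θ_z = 1367 × 0.6021 = 823.07 W/m².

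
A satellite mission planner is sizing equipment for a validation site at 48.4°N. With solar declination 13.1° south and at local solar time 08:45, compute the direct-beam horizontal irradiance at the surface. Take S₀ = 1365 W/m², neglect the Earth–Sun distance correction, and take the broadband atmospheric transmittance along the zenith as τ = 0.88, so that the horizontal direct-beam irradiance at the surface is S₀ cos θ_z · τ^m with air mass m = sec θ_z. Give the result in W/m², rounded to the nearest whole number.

Hour angle H = 15° × (8.75 − 12) = -48.75°.
cos θ_z = sin φ sin δ + cos φ cos δ cos H = (0.7478)(-0.2267) + (0.6639)(0.9740)(0.6593) = 0.2568.
Air mass m = 1/cos θ_z = 1/0.2568 = 3.894; τ^m = 0.88^3.894 = 0.6079.
Surface direct beam = 1365 × 0.2568 × 0.6079 = 213.09 W/m².

213 W/m²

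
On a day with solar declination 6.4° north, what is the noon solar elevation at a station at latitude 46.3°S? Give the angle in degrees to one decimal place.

At local solar noon the hour angle is zero, so the elevation is 90° − |φ − δ| = 90° − |-46.3° − (6.4°)| = 90° − 52.7° = 37.3°.

37.3°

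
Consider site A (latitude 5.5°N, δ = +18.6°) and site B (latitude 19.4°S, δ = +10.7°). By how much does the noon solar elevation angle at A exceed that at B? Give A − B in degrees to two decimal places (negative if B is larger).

A: 90° − |5.5 − (18.6)| = 76.90°.
B: 90° − |-19.4 − (10.7)| = 59.90°.
A − B = 76.90 − 59.90 = 17.00°.

+17.00°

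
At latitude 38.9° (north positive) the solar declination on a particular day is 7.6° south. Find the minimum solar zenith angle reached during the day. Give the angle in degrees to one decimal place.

At local solar noon the hour angle is zero, so the zenith angle is |φ − δ| = |38.9° − (-7.6°)| = 46.5°.

46.5°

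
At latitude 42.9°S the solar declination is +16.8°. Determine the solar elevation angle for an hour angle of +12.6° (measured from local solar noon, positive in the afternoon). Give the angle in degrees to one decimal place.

29.2°

cos θ_z = sin(-42.9°) sin(16.8°) + cos(-42.9°) cos(16.8°) cos(12.60°) = -0.1967 + 0.6844 = 0.4877.
θ_z = arccos(0.4877) = 60.81°, so the elevation is 90° − 60.81° = 29.19°.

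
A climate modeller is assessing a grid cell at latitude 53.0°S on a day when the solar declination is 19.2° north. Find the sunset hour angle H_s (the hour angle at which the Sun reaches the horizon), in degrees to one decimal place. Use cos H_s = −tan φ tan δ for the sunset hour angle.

62.5°

The sunset hour angle satisfies cos H_s = −tan φ tan δ = 0.4621, giving H_s = 62.48°.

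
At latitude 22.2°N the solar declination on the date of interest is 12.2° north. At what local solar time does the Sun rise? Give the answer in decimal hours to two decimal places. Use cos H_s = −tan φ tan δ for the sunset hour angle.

5.66 h

cos H_s = −tan(22.2°) · tan(12.2°) = -0.0882, so H_s = arccos(-0.0882) = 95.06°.
Sunrise is at 12 − H_s/15 = 12 − 6.337 = 5.663 h local solar time.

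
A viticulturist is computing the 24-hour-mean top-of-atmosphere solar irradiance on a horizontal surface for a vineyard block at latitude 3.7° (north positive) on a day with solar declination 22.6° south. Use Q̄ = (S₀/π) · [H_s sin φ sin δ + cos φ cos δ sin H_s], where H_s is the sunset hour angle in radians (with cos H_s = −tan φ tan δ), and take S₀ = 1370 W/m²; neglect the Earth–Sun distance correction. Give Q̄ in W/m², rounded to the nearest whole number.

The sunset hour angle satisfies cos H_s = −tan φ tan δ = 0.0269, giving H_s = 88.46°. In radians, H_s = 1.5439.
H_s sin φ sin δ = 1.5439 × 0.0645 × -0.3843 = -0.0383.
cos φ cos δ sin H_s = 0.9979 × 0.9232 × 0.9996 = 0.9209.
Q̄ = (1370/π) × (-0.0383 + 0.9209) = 436.08 × 0.8826 = 384.88 W/m².

385 W/m²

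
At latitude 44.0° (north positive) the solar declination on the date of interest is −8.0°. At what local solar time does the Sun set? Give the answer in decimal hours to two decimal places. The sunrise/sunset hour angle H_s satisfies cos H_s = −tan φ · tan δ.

17.48 h

−tan φ tan δ = −(0.9657)(-0.1405) = 0.1357; H_s = arccos(0.1357) = 82.20°.
Sunset is at 12 + H_s/15 = 12 + 5.480 = 17.480 h local solar time.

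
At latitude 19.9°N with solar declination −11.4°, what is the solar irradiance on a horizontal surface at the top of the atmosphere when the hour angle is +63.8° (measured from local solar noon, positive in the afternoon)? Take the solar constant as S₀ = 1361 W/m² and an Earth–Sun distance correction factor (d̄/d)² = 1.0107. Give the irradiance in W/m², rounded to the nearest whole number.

467 W/m²

With φ = 19.9°, δ = -11.4°, H = 63.80°: sin φ sin δ = -0.0673, cos φ cos δ cos H = 0.4070, so cos θ_z = 0.3397.
Top-of-atmosphere irradiance = S₀ (d̄/d)² cos θ_z = 1361 × 1.0107 × 0.3397 = 467.28 W/m².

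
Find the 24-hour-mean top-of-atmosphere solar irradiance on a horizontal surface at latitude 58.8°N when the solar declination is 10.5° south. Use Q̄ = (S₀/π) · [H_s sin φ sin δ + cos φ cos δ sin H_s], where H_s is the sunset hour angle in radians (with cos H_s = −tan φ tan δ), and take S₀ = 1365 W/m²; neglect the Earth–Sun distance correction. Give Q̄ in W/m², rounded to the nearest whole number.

125 W/m²

The sunset hour angle satisfies cos H_s = −tan φ tan δ = 0.3060, giving H_s = 72.18°. In radians, H_s = 1.2598.
H_s sin φ sin δ = 1.2598 × 0.8554 × -0.1822 = -0.1963.
cos φ cos δ sin H_s = 0.5180 × 0.9833 × 0.9520 = 0.4849.
Q̄ = (1365/π) × (-0.1963 + 0.4849) = 434.49 × 0.2886 = 125.39 W/m².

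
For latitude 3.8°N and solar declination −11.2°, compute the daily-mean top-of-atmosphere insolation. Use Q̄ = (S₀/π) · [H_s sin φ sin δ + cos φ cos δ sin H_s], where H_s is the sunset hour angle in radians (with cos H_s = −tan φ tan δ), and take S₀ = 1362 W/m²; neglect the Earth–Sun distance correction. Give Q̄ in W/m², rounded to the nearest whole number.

−tan φ tan δ = −(0.0664)(-0.1980) = 0.0131; H_s = arccos(0.0131) = 89.25°. In radians, H_s = 1.5577.
H_s sin φ sin δ = 1.5577 × 0.0663 × -0.1942 = -0.0201.
cos φ cos δ sin H_s = 0.9978 × 0.9810 × 0.9999 = 0.9787.
Q̄ = (1362/π) × (-0.0201 + 0.9787) = 433.54 × 0.9586 = 415.59 W/m².

416 W/m²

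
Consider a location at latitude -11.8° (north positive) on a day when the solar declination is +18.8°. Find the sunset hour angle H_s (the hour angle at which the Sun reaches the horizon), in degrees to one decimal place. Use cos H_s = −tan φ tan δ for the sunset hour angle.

85.9°

cos H_s = −tan(-11.8°) · tan(18.8°) = 0.0711, so H_s = arccos(0.0711) = 85.92°.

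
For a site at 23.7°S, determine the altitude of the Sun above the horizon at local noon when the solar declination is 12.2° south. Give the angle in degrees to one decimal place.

At local solar noon the hour angle is zero, so the elevation is 90° − |φ − δ| = 90° − |-23.7° − (-12.2°)| = 90° − 11.5° = 78.5°.

78.5°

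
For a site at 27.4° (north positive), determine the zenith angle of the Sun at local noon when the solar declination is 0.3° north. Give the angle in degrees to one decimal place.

At local solar noon the hour angle is zero, so the zenith angle is |φ − δ| = |27.4° − (0.3°)| = 27.1°.

27.1°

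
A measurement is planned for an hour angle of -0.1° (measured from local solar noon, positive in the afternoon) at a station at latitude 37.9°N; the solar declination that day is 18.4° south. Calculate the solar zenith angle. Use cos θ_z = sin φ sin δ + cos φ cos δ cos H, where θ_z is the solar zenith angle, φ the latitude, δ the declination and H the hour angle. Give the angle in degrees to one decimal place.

cos θ_z = sin(37.9°) sin(-18.4°) + cos(37.9°) cos(-18.4°) cos(-0.10°) = -0.1939 + 0.7487 = 0.5548.
θ_z = arccos(0.5548) = 56.30°.

56.3°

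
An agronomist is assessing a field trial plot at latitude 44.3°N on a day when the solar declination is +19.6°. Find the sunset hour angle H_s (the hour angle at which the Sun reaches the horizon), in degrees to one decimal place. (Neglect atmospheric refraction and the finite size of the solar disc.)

cos H_s = −tan(44.3°) · tan(19.6°) = -0.3475, so H_s = arccos(-0.3475) = 110.33°.

110.3°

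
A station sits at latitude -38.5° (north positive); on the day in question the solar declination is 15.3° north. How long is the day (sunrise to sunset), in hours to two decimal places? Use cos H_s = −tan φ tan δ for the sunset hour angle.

10.32 hours

cos H_s = −tan(-38.5°) · tan(15.3°) = 0.2176, so H_s = arccos(0.2176) = 77.43°.
Day length = 2 H_s / 15° h⁻¹ = 154.86° / 15 = 10.324 h.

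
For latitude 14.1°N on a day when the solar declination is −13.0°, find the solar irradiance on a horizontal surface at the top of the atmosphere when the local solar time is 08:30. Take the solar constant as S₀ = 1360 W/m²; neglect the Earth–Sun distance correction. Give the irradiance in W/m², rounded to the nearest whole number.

Hour angle H = 15° × (8.5 − 12) = -52.50°.
cos θ_z = sin(14.1°) sin(-13.0°) + cos(14.1°) cos(-13.0°) cos(-52.50°) = -0.0548 + 0.5753 = 0.5205.
Top-of-atmosphere irradiance = S₀ cos θ_z = 1360 × 0.5205 = 707.88 W/m².

708 W/m²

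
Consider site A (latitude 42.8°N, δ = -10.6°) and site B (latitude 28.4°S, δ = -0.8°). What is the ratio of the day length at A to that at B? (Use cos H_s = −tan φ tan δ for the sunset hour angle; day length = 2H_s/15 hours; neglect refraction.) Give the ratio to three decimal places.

A: H_s = arccos(−tan 42.8° · tan -10.6°) = 80.02°, so 2H_s/15 = 10.6693 h.
B: H_s = arccos(−tan -28.4° · tan -0.8°) = 90.43°, so 2H_s/15 = 12.0573 h.
Ratio A/B = 10.6693 / 12.0573 = 0.8849.

0.885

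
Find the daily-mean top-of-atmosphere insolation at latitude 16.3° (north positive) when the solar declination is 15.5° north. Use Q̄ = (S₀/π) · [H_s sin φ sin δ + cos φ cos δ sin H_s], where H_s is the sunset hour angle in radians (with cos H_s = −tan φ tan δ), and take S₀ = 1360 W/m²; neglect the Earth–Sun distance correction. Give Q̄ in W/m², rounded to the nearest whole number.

453 W/m²

−tan φ tan δ = −(0.2924)(0.2773) = -0.0811; H_s = arccos(-0.0811) = 94.65°. In radians, H_s = 1.6520.
H_s sin φ sin δ = 1.6520 × 0.2807 × 0.2672 = 0.1239.
cos φ cos δ sin H_s = 0.9598 × 0.9636 × 0.9967 = 0.9218.
Q̄ = (1360/π) × (0.1239 + 0.9218) = 432.90 × 1.0457 = 452.68 W/m².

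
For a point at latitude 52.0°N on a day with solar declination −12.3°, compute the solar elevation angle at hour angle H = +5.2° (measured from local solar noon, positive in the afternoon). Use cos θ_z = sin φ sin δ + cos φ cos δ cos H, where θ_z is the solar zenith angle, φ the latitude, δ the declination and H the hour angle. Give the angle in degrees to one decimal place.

cos θ_z = sin(52.0°) sin(-12.3°) + cos(52.0°) cos(-12.3°) cos(5.20°) = -0.1679 + 0.5991 = 0.4312.
θ_z = arccos(0.4312) = 64.46°, so the elevation is 90° − 64.46° = 25.54°.

25.5°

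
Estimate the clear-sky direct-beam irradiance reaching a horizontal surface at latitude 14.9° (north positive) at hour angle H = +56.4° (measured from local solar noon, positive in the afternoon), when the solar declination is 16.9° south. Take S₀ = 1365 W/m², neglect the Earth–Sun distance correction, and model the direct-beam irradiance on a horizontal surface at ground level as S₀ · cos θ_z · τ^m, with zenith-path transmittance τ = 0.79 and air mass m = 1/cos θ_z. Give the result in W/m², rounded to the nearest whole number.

cos θ_z = sin φ sin δ + cos φ cos δ cos H = (0.2571)(-0.2907) + (0.9664)(0.9568)(0.5534) = 0.4370.
Air mass m = 1/cos θ_z = 1/0.4370 = 2.288; τ^m = 0.79^2.288 = 0.5831.
Surface direct beam = 1365 × 0.4370 × 0.5831 = 347.82 W/m².

348 W/m²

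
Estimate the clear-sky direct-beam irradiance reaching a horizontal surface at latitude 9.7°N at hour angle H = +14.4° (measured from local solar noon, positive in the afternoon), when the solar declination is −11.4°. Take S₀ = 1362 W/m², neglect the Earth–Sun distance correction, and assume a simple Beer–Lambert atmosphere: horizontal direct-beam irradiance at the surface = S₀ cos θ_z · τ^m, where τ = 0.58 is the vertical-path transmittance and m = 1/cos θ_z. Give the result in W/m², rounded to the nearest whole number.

672 W/m²

cos θ_z = sin φ sin δ + cos φ cos δ cos H = (0.1685)(-0.1977) + (0.9857)(0.9803)(0.9686) = 0.9026.
Air mass m = 1/cos θ_z = 1/0.9026 = 1.108; τ^m = 0.58^1.108 = 0.5469.
Surface direct beam = 1362 × 0.9026 × 0.5469 = 672.33 W/m².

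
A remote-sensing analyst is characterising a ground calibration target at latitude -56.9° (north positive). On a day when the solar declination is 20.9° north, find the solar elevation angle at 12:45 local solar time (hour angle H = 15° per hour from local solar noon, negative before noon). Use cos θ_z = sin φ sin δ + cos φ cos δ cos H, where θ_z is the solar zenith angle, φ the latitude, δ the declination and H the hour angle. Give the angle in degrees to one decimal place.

11.6°

Hour angle H = 15° × (12.75 − 12) = 11.25°.
cos θ_z = sin(-56.9°) sin(20.9°) + cos(-56.9°) cos(20.9°) cos(11.25°) = -0.2988 + 0.5004 = 0.2016.
θ_z = arccos(0.2016) = 78.37°, so the elevation is 90° − 78.37° = 11.63°.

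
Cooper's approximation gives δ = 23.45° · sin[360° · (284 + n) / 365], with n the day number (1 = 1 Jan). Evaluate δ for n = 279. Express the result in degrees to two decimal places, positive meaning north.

-6.18°

360 × (284 + 279) / 365 = 555.288°; sin(555.288°) = -0.2637.
δ = 23.45 × -0.2637 = -6.184° ≈ -6.18°.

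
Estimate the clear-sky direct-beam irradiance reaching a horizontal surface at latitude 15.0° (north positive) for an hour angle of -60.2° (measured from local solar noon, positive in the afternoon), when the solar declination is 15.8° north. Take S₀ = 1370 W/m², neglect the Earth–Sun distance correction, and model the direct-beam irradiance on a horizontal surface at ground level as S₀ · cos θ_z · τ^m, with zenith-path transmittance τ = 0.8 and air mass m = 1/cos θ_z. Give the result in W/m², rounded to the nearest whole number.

cos θ_z = sin(15.0°) sin(15.8°) + cos(15.0°) cos(15.8°) cos(-60.20°) = 0.0705 + 0.4619 = 0.5324.
Air mass m = 1/cos θ_z = 1/0.5324 = 1.878; τ^m = 0.8^1.878 = 0.6577.
Surface direct beam = 1370 × 0.5324 × 0.6577 = 479.72 W/m².

480 W/m²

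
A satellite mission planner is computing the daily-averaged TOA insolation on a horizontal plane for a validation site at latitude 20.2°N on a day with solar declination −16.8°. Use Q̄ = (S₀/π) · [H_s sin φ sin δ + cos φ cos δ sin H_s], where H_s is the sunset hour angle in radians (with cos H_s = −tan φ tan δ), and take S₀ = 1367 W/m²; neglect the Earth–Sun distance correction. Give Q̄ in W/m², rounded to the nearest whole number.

325 W/m²

The sunset hour angle satisfies cos H_s = −tan φ tan δ = 0.1111, giving H_s = 83.62°. In radians, H_s = 1.4594.
H_s sin φ sin δ = 1.4594 × 0.3453 × -0.2890 = -0.1456.
cos φ cos δ sin H_s = 0.9385 × 0.9573 × 0.9938 = 0.8929.
Q̄ = (1367/π) × (-0.1456 + 0.8929) = 435.13 × 0.7473 = 325.17 W/m².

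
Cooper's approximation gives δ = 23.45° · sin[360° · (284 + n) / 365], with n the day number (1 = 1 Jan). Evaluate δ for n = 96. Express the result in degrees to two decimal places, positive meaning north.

+5.99°

360 × (284 + 96) / 365 = 374.795°; sin(374.795°) = 0.2554.
δ = 23.45 × 0.2554 = 5.989° ≈ +5.99°.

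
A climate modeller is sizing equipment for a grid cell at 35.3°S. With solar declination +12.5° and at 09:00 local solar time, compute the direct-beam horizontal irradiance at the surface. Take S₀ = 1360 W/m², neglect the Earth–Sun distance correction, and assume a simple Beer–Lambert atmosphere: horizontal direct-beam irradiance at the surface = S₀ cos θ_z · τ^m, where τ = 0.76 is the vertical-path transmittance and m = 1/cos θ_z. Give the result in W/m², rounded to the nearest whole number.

319 W/m²

Hour angle H = 15° × (9 − 12) = -45.00°.
cos θ_z = sin φ sin δ + cos φ cos δ cos H = (-0.5779)(0.2164) + (0.8161)(0.9763)(0.7071) = 0.4383.
Air mass m = 1/cos θ_z = 1/0.4383 = 2.282; τ^m = 0.76^2.282 = 0.5346.
Surface direct beam = 1360 × 0.4383 × 0.5346 = 318.67 W/m².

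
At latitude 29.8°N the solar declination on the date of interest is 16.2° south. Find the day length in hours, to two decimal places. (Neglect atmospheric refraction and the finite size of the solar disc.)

10.72 hours

cos H_s = −tan(29.8°) · tan(-16.2°) = 0.1664, so H_s = arccos(0.1664) = 80.42°.
Day length = 2 H_s / 15° h⁻¹ = 160.84° / 15 = 10.723 h.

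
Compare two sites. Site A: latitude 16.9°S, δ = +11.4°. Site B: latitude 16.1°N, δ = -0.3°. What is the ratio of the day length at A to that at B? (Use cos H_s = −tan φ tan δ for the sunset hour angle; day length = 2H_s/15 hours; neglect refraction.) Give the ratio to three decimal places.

A: H_s = arccos(−tan -16.9° · tan 11.4°) = 86.49°, so 2H_s/15 = 11.5320 h.
B: H_s = arccos(−tan 16.1° · tan -0.3°) = 89.91°, so 2H_s/15 = 11.9880 h.
Ratio A/B = 11.5320 / 11.9880 = 0.9620.

0.962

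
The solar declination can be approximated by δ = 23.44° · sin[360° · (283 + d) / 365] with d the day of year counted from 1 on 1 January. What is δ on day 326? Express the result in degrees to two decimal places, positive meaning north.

-20.43°

360 × (283 + 326) / 365 = 600.658°; sin(600.658°) = -0.8717.
δ = 23.44 × -0.8717 = -20.433° ≈ -20.43°.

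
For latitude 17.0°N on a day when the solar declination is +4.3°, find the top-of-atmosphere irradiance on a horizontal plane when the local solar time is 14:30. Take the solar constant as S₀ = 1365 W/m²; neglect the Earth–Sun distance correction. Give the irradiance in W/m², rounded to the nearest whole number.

1063 W/m²

Hour angle H = 15° × (14.5 − 12) = 37.50°.
cos θ_z = sin φ sin δ + cos φ cos δ cos H = (0.2924)(0.0750) + (0.9563)(0.9972)(0.7934) = 0.7785.
Top-of-atmosphere irradiance = S₀ cos θ_z = 1365 × 0.7785 = 1062.65 W/m².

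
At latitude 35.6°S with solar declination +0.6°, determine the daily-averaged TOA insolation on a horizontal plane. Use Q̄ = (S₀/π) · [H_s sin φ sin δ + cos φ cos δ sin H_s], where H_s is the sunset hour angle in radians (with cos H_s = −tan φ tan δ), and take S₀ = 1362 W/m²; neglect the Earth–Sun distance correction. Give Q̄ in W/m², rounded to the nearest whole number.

−tan φ tan δ = −(-0.7159)(0.0105) = 0.0075; H_s = arccos(0.0075) = 89.57°. In radians, H_s = 1.5633.
H_s sin φ sin δ = 1.5633 × -0.5821 × 0.0105 = -0.0096.
cos φ cos δ sin H_s = 0.8131 × 0.9999 × 1.0000 = 0.8130.
Q̄ = (1362/π) × (-0.0096 + 0.8130) = 433.54 × 0.8034 = 348.31 W/m².

348 W/m²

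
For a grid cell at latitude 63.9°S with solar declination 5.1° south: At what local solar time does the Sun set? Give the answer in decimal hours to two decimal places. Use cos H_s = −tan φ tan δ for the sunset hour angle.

18.70 h

The sunset hour angle satisfies cos H_s = −tan φ tan δ = -0.1822, giving H_s = 100.50°.
Sunset is at 12 + H_s/15 = 12 + 6.700 = 18.700 h local solar time.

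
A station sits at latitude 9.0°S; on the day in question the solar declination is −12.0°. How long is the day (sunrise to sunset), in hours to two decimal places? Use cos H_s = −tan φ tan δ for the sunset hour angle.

−tan φ tan δ = −(-0.1584)(-0.2126) = -0.0337; H_s = arccos(-0.0337) = 91.93°.
Day length = 2 H_s / 15° h⁻¹ = 183.86° / 15 = 12.257 h.

12.26 hours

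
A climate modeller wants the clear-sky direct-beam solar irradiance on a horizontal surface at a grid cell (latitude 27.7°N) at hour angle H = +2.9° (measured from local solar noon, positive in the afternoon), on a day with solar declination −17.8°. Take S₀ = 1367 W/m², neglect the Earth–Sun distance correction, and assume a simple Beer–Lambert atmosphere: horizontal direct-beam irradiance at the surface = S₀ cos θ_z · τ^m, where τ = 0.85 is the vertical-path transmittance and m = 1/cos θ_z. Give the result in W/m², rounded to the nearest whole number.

cos θ_z = sin(27.7°) sin(-17.8°) + cos(27.7°) cos(-17.8°) cos(2.90°) = -0.1421 + 0.8419 = 0.6998.
Air mass m = 1/cos θ_z = 1/0.6998 = 1.429; τ^m = 0.85^1.429 = 0.7928.
Surface direct beam = 1367 × 0.6998 × 0.7928 = 758.41 W/m².

758 W/m²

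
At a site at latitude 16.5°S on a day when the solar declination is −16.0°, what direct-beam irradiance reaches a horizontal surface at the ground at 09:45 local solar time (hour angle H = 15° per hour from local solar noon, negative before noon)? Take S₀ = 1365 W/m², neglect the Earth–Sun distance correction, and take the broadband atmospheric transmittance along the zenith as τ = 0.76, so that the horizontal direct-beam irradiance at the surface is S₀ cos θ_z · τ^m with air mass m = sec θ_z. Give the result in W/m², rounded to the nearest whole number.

Hour angle H = 15° × (9.75 − 12) = -33.75°.
With φ = -16.5°, δ = -16.0°, H = -33.75°: sin φ sin δ = 0.0783, cos φ cos δ cos H = 0.7663, so cos θ_z = 0.8446.
Air mass m = 1/cos θ_z = 1/0.8446 = 1.184; τ^m = 0.76^1.184 = 0.7226.
Surface direct beam = 1365 × 0.8446 × 0.7226 = 833.07 W/m².

833 W/m²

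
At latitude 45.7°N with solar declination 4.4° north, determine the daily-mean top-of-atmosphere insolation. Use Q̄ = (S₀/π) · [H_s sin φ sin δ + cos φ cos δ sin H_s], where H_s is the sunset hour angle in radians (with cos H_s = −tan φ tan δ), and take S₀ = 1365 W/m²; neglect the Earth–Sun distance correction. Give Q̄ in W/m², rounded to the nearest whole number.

341 W/m²

−tan φ tan δ = −(1.0247)(0.0769) = -0.0788; H_s = arccos(-0.0788) = 94.52°. In radians, H_s = 1.6497.
H_s sin φ sin δ = 1.6497 × 0.7157 × 0.0767 = 0.0906.
cos φ cos δ sin H_s = 0.6984 × 0.9971 × 0.9969 = 0.6942.
Q̄ = (1365/π) × (0.0906 + 0.6942) = 434.49 × 0.7848 = 340.99 W/m².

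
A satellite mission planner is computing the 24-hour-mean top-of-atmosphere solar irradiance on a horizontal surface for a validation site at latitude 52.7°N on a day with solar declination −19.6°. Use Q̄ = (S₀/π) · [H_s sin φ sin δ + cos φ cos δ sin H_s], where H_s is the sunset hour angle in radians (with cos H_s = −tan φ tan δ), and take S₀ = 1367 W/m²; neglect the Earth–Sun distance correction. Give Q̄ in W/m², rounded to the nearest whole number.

cos H_s = −tan(52.7°) · tan(-19.6°) = 0.4674, so H_s = arccos(0.4674) = 62.13°. In radians, H_s = 1.0844.
H_s sin φ sin δ = 1.0844 × 0.7955 × -0.3355 = -0.2894.
cos φ cos δ sin H_s = 0.6060 × 0.9421 × 0.8840 = 0.5047.
Q̄ = (1367/π) × (-0.2894 + 0.5047) = 435.13 × 0.2153 = 93.68 W/m².

94 W/m²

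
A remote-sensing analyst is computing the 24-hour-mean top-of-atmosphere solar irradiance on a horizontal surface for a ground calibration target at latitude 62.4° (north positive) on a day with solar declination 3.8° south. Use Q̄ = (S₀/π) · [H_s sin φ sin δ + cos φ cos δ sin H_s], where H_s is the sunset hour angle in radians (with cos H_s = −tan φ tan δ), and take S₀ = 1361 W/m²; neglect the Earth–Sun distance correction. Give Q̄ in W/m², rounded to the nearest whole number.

cos H_s = −tan(62.4°) · tan(-3.8°) = 0.1270, so H_s = arccos(0.1270) = 82.70°. In radians, H_s = 1.4434.
H_s sin φ sin δ = 1.4434 × 0.8862 × -0.0663 = -0.0848.
cos φ cos δ sin H_s = 0.4633 × 0.9978 × 0.9919 = 0.4585.
Q̄ = (1361/π) × (-0.0848 + 0.4585) = 433.22 × 0.3737 = 161.89 W/m².

162 W/m²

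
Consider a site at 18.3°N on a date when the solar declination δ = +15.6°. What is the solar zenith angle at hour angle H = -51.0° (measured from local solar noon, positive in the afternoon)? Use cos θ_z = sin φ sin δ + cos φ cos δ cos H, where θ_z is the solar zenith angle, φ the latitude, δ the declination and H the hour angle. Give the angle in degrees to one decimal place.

48.7°

With φ = 18.3°, δ = 15.6°, H = -51.00°: sin φ sin δ = 0.0844, cos φ cos δ cos H = 0.5755, so cos θ_z = 0.6599.
θ_z = arccos(0.6599) = 48.71°.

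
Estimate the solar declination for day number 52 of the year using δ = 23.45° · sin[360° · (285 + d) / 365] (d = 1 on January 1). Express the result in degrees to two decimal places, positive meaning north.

360 × (285 + 52) / 365 = 332.384°; sin(332.384°) = -0.4635.
δ = 23.45 × -0.4635 = -10.869° ≈ -10.87°.

-10.87°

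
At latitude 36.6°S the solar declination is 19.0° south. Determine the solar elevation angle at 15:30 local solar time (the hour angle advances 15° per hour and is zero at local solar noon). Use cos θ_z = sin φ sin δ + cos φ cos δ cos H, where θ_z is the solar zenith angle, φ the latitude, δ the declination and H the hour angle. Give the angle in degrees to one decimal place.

41.0°

Hour angle H = 15° × (15.5 − 12) = 52.50°.
cos θ_z = sin(-36.6°) sin(-19.0°) + cos(-36.6°) cos(-19.0°) cos(52.50°) = 0.1941 + 0.4621 = 0.6562.
θ_z = arccos(0.6562) = 48.99°, so the elevation is 90° − 48.99° = 41.01°.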